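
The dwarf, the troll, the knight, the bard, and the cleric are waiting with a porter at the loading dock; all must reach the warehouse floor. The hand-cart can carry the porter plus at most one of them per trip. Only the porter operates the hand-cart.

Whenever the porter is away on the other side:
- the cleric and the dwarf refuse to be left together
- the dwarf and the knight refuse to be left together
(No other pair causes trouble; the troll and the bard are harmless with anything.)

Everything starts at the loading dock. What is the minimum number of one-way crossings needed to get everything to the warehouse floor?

11

Counting alone: the porter can take at most 1 across per trip to the warehouse floor, so moving all 5 needs at least 5 loaded trips out, with a return between consecutive ones — at least 9 crossings.
The safety rule pushes this higher. Following every safe sequence of crossings, the most of the 5 that can be at the warehouse floor as the hand-cart arrives there on crossing 9 is 4 — never all 5.
So no plan with fewer than 11 crossings exists, and this one achieves 11:
1. Porter goes to the warehouse floor with the dwarf.  [the loading dock: the bard, the cleric, the knight, the troll | the warehouse floor: the dwarf]
2. Porter goes back to the loading dock alone.  [the loading dock: the bard, the cleric, the knight, the troll | the warehouse floor: the dwarf]
3. Porter goes to the warehouse floor with the troll.  [the loading dock: the bard, the cleric, the knight | the warehouse floor: the dwarf, the troll]
4. Porter goes back to the loading dock alone.  [the loading dock: the bard, the cleric, the knight | the warehouse floor: the dwarf, the troll]
5. Porter goes to the warehouse floor with the knight.  [the loading dock: the bard, the cleric | the warehouse floor: the dwarf, the knight, the troll]
6. Porter goes back to the loading dock with the dwarf.  [the loading dock: the bard, the cleric, the dwarf | the warehouse floor: the knight, the troll]
7. Porter goes to the warehouse floor with the cleric.  [the loading dock: the bard, the dwarf | the warehouse floor: the cleric, the knight, the troll]
8. Porter goes back to the loading dock alone.  [the loading dock: the bard, the dwarf | the warehouse floor: the cleric, the knight, the troll]
9. Porter goes to the warehouse floor with the bard.  [the loading dock: the dwarf | the warehouse floor: the bard, the cleric, the knight, the troll]
10. Porter goes back to the loading dock alone.  [the loading dock: the dwarf | the warehouse floor: the bard, the cleric, the knight, the troll]
11. Porter goes to the warehouse floor with the dwarf.  [the loading dock: — | the warehouse floor: the bard, the cleric, the dwarf, the knight, the troll]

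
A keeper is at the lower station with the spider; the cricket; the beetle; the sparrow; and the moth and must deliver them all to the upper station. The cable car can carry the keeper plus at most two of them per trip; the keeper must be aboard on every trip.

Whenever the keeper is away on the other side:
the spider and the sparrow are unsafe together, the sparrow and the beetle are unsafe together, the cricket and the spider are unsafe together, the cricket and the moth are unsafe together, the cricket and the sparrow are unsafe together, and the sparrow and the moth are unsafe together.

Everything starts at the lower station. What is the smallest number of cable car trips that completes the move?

7

Counting alone: the keeper can take at most 2 across per trip to the upper station, so moving all 5 needs at least 3 loaded trips out, with a return between consecutive ones — at least 5 crossings.
The safety rule pushes this higher. Following every safe sequence of crossings, the most of the 5 that can be at the upper station as the cable car arrives there on crossing 5 is 4 — never all 5.
So no plan with fewer than 7 crossings exists, and this one achieves 7:
1. Keeper goes to the upper station with the cricket and the sparrow.
2. Keeper goes back to the lower station with the cricket.
3. Keeper goes to the upper station with the moth and the spider.
4. Keeper goes back to the lower station with the sparrow.
5. Keeper goes to the upper station with the beetle and the cricket.
6. Keeper goes back to the lower station with the cricket.
7. Keeper goes to the upper station with the cricket and the sparrow.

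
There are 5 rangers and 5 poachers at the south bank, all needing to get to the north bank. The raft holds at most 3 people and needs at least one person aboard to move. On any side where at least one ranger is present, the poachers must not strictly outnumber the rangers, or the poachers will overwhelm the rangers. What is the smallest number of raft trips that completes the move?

11

Counting alone: each trip to the north bank takes at most 3 across and each return brings at least 1 back, so after t trips out (and t−1 returns) at most 3t − (t−1) of the 10 are across; that first reaches 10 at t = 5, so at least 9 crossings are needed.
The safety rule pushes this higher. Following every safe sequence of crossings, the most of the 10 that can be at the north bank as the raft arrives there on crossing 9 is 9 — never all 10.
So no plan with fewer than 11 crossings exists, and this one achieves 11:
1. 2 poachers → the north bank.  (the south bank: 5R 3P; the north bank: 0R 2P)
2. 1 poacher ← the south bank.  (the south bank: 5R 4P; the north bank: 0R 1P)
3. 3 poachers → the north bank.  (the south bank: 5R 1P; the north bank: 0R 4P)
4. 1 poacher ← the south bank.  (the south bank: 5R 2P; the north bank: 0R 3P)
5. 3 rangers → the north bank.  (the south bank: 2R 2P; the north bank: 3R 3P)
6. 1 ranger and 1 poacher ← the south bank.  (the south bank: 3R 3P; the north bank: 2R 2P)
7. 3 rangers → the north bank.  (the south bank: 0R 3P; the north bank: 5R 2P)
8. 1 poacher ← the south bank.  (the south bank: 0R 4P; the north bank: 5R 1P)
9. 2 poachers → the north bank.  (the south bank: 0R 2P; the north bank: 5R 3P)
10. 1 poacher ← the south bank.  (the south bank: 0R 3P; the north bank: 5R 2P)
11. 3 poachers → the north bank.  (the south bank: 0R 0P; the north bank: 5R 5P)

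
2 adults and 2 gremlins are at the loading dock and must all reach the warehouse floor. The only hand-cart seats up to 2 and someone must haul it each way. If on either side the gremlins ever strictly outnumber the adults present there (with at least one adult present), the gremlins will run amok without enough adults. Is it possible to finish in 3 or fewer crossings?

Counting alone: each trip to the warehouse floor takes at most 2 across and each return brings at least 1 back, so after t trips out (and t−1 returns) at most 2t − (t−1) of the 4 are across; that first reaches 4 at t = 3, so at least 5 crossings are needed.
Since 3 < 5, 3 crossings cannot be enough. (The shortest complete plan in fact takes 5:)
1. 2 gremlins → the warehouse floor.  (the loading dock: 2A 0G; the warehouse floor: 0A 2G)
2. 1 gremlin ← the loading dock.  (the loading dock: 2A 1G; the warehouse floor: 0A 1G)
3. 2 adults → the warehouse floor.  (the loading dock: 0A 1G; the warehouse floor: 2A 1G)
4. 1 gremlin ← the loading dock.  (the loading dock: 0A 2G; the warehouse floor: 2A 0G)
5. 2 gremlins → the warehouse floor.  (the loading dock: 0A 0G; the warehouse floor: 2A 2G)

No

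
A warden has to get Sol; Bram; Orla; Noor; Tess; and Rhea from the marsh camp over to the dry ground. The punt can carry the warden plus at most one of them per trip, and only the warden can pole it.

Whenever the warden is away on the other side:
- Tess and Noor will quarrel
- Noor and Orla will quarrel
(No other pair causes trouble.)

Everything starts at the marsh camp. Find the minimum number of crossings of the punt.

Counting alone: the warden can take at most 1 across per trip to the dry ground, so moving all 6 needs at least 6 loaded trips out, with a return between consecutive ones — at least 11 crossings.
The safety rule pushes this higher. Following every safe sequence of crossings, the most of the 6 that can be at the dry ground as the punt arrives there on crossing 11 is 5 — never all 6.
So no plan with fewer than 13 crossings exists, and this one achieves 13:
1. Warden goes to the dry ground with Noor.  [the marsh camp: Bram, Orla, Rhea, Sol, Tess | the dry ground: Noor]
2. Warden goes back to the marsh camp alone.  [the marsh camp: Bram, Orla, Rhea, Sol, Tess | the dry ground: Noor]
3. Warden goes to the dry ground with Sol.  [the marsh camp: Bram, Orla, Rhea, Tess | the dry ground: Noor, Sol]
4. Warden goes back to the marsh camp alone.  [the marsh camp: Bram, Orla, Rhea, Tess | the dry ground: Noor, Sol]
5. Warden goes to the dry ground with Bram.  [the marsh camp: Orla, Rhea, Tess | the dry ground: Bram, Noor, Sol]
6. Warden goes back to the marsh camp alone.  [the marsh camp: Orla, Rhea, Tess | the dry ground: Bram, Noor, Sol]
7. Warden goes to the dry ground with Orla.  [the marsh camp: Rhea, Tess | the dry ground: Bram, Noor, Orla, Sol]
8. Warden goes back to the marsh camp with Noor.  [the marsh camp: Noor, Rhea, Tess | the dry ground: Bram, Orla, Sol]
9. Warden goes to the dry ground with Tess.  [the marsh camp: Noor, Rhea | the dry ground: Bram, Orla, Sol, Tess]
10. Warden goes back to the marsh camp alone.  [the marsh camp: Noor, Rhea | the dry ground: Bram, Orla, Sol, Tess]
11. Warden goes to the dry ground with Rhea.  [the marsh camp: Noor | the dry ground: Bram, Orla, Rhea, Sol, Tess]
12. Warden goes back to the marsh camp alone.  [the marsh camp: Noor | the dry ground: Bram, Orla, Rhea, Sol, Tess]
13. Warden goes to the dry ground with Noor.  [the marsh camp: — | the dry ground: Bram, Noor, Orla, Rhea, Sol, Tess]

13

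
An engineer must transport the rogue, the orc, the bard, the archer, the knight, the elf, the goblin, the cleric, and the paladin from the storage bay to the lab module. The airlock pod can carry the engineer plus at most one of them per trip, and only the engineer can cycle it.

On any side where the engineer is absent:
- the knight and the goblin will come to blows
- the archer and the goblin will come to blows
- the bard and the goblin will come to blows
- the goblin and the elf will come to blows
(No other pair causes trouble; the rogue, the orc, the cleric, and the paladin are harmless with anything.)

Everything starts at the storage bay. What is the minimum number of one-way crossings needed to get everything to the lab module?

impossible

Following every safe sequence of crossings from the start, the most of the 9 that can be at the lab module as the airlock pod arrives there on crossings 1, 3, 5, 7, 9, 11 is 1, 2, 3, 4, 5, 6 respectively; the best ever achieved is 6 of 9.
From crossing 13 on, no configuration arises that was not already reachable earlier: only 176 distinct safe configurations (who is on which side, and where the airlock pod is) can ever be reached, none of them has everyone across, and every continuation just revisits them. So no valid plan exists.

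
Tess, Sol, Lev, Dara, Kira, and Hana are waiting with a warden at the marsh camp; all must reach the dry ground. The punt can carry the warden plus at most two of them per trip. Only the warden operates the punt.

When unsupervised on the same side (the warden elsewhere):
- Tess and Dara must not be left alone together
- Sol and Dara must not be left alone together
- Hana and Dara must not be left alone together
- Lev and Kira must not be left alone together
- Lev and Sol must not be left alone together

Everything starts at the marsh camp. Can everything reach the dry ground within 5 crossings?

Counting alone: the warden can take at most 2 across per trip to the dry ground, so moving all 6 needs at least 3 loaded trips out, with a return between consecutive ones — at least 5 crossings.
The safety rule pushes this higher. Following every safe sequence of crossings, the most of the 6 that can be at the dry ground as the punt arrives there on crossing 5 is 5 — never all 6.
So the move cannot be finished within 5 crossings. (The shortest complete plan takes 7:)
1. Warden goes to the dry ground with Dara and Lev.
2. Warden goes back to the marsh camp alone.
3. Warden goes to the dry ground with Sol and Tess.
4. Warden goes back to the marsh camp with Dara and Lev.
5. Warden goes to the dry ground with Hana and Kira.
6. Warden goes back to the marsh camp alone.
7. Warden goes to the dry ground with Dara and Lev.

No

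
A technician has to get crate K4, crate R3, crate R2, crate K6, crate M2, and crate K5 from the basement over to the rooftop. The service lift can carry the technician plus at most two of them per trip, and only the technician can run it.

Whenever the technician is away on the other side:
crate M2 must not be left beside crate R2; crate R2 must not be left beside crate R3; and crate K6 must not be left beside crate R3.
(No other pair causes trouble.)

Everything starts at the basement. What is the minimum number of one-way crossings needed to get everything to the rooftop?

Counting alone: the technician can take at most 2 across per trip to the rooftop, so moving all 6 needs at least 3 loaded trips out, with a return between consecutive ones — at least 5 crossings.
The plan below uses exactly 5 crossings, so it is optimal:
1. Technician goes to the rooftop with crate M2 and crate R3.
2. Technician goes back to the basement alone.
3. Technician goes to the rooftop with crate K4 and crate K5.
4. Technician goes back to the basement alone.
5. Technician goes to the rooftop with crate K6 and crate R2.

5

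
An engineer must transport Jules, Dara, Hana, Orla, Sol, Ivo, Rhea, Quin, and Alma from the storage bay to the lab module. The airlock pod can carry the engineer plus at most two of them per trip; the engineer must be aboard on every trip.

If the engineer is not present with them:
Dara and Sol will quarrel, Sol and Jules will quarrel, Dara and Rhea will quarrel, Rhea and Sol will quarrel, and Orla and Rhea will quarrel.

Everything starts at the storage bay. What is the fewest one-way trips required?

Counting alone: the engineer can take at most 2 across per trip to the lab module, so moving all 9 needs at least 5 loaded trips out, with a return between consecutive ones — at least 9 crossings.
The safety rule pushes this higher. Following every safe sequence of crossings, the most of the 9 that can be at the lab module as the airlock pod arrives there on crossings 9, 11, 13 is 6, 7, 8 respectively — never all 9.
So no plan with fewer than 15 crossings exists, and this one achieves 15:
1. Engineer goes to the lab module with Rhea and Sol.
2. Engineer goes back to the storage bay with Sol.
3. Engineer goes to the lab module with Dara and Jules.
4. Engineer goes back to the storage bay with Dara.
5. Engineer goes to the lab module with Dara and Hana.
6. Engineer goes back to the storage bay with Dara.
7. Engineer goes to the lab module with Dara and Orla.
8. Engineer goes back to the storage bay with Rhea.
9. Engineer goes to the lab module with Ivo and Sol.
10. Engineer goes back to the storage bay with Sol.
11. Engineer goes to the lab module with Quin and Sol.
12. Engineer goes back to the storage bay with Sol.
13. Engineer goes to the lab module with Alma and Sol.
14. Engineer goes back to the storage bay with Sol.
15. Engineer goes to the lab module with Rhea and Sol.

15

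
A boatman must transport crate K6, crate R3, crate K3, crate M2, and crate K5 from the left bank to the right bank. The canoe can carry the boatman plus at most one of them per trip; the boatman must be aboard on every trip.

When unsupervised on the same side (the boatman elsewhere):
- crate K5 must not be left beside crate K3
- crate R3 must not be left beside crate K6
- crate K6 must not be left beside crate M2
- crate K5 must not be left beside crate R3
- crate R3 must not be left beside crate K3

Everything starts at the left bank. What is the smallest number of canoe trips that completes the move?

Whatever the first load, the items left behind include a forbidden pair without the boatman. No opening move is safe, so no plan exists.

impossible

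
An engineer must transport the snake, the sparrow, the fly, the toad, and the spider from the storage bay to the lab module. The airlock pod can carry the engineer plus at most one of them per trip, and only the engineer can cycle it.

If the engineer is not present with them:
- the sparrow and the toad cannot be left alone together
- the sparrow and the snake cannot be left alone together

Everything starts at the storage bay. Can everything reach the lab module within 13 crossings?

Yes — this plan uses 11 crossings (≤ 13):
1. Engineer goes to the lab module with the sparrow.  [the storage bay: the fly, the snake, the spider, the toad | the lab module: the sparrow]
2. Engineer goes back to the storage bay alone.  [the storage bay: the fly, the snake, the spider, the toad | the lab module: the sparrow]
3. Engineer goes to the lab module with the snake.  [the storage bay: the fly, the spider, the toad | the lab module: the snake, the sparrow]
4. Engineer goes back to the storage bay with the sparrow.  [the storage bay: the fly, the sparrow, the spider, the toad | the lab module: the snake]
5. Engineer goes to the lab module with the toad.  [the storage bay: the fly, the sparrow, the spider | the lab module: the snake, the toad]
6. Engineer goes back to the storage bay alone.  [the storage bay: the fly, the sparrow, the spider | the lab module: the snake, the toad]
7. Engineer goes to the lab module with the fly.  [the storage bay: the sparrow, the spider | the lab module: the fly, the snake, the toad]
8. Engineer goes back to the storage bay alone.  [the storage bay: the sparrow, the spider | the lab module: the fly, the snake, the toad]
9. Engineer goes to the lab module with the spider.  [the storage bay: the sparrow | the lab module: the fly, the snake, the spider, the toad]
10. Engineer goes back to the storage bay alone.  [the storage bay: the sparrow | the lab module: the fly, the snake, the spider, the toad]
11. Engineer goes to the lab module with the sparrow.  [the storage bay: — | the lab module: the fly, the snake, the sparrow, the spider, the toad]

Yes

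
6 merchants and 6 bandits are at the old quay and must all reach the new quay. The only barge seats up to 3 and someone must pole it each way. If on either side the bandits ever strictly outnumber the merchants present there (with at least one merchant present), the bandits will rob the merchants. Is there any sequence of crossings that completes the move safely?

No

Following every safe sequence of crossings from the start, the most of the 12 that can be at the new quay as the barge arrives there on crossings 1, 3, 5 is 3, 5, 6 respectively; the best ever achieved is 6 of 12.
From crossing 7 on, no configuration arises that was not already reachable earlier: only 17 distinct safe configurations (who is on which side, and where the barge is) can ever be reached, none of them has everyone across, and every continuation just revisits them. They are: 0 merchants + 0 bandits across (barge back at the start); 0 merchants + 1 bandit across (barge there); 0 merchants + 1 bandit across (barge back at the start); 0 merchants + 2 bandits across (barge there); 0 merchants + 2 bandits across (barge back at the start); 0 merchants + 3 bandits across (barge there); 0 merchants + 3 bandits across (barge back at the start); 0 merchants + 4 bandits across (barge there); 0 merchants + 4 bandits across (barge back at the start); 0 merchants + 5 bandits across (barge there); 0 merchants + 5 bandits across (barge back at the start); 0 merchants + 6 bandits across (barge there); 1 merchant + 1 bandit across (barge there); 1 merchant + 1 bandit across (barge back at the start); 2 merchants + 2 bandits across (barge there); 2 merchants + 2 bandits across (barge back at the start); 3 merchants + 3 bandits across (barge there). So no valid plan exists.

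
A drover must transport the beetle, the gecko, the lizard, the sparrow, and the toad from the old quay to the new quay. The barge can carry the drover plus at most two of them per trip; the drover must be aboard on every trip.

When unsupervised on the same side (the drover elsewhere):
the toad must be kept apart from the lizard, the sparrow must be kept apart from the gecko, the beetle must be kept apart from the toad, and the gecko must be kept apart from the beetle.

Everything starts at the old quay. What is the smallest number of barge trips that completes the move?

Counting alone: the drover can take at most 2 across per trip to the new quay, so moving all 5 needs at least 3 loaded trips out, with a return between consecutive ones — at least 5 crossings.
The safety rule pushes this higher. Following every safe sequence of crossings, the most of the 5 that can be at the new quay as the barge arrives there on crossing 5 is 4 — never all 5.
So no plan with fewer than 7 crossings exists, and this one achieves 7:
1. Drover goes to the new quay with the gecko and the toad.  [the old quay: the beetle, the lizard, the sparrow | the new quay: the gecko, the toad]
2. Drover goes back to the old quay alone.  [the old quay: the beetle, the lizard, the sparrow | the new quay: the gecko, the toad]
3. Drover goes to the new quay with the beetle.  [the old quay: the lizard, the sparrow | the new quay: the beetle, the gecko, the toad]
4. Drover goes back to the old quay with the gecko and the toad.  [the old quay: the gecko, the lizard, the sparrow, the toad | the new quay: the beetle]
5. Drover goes to the new quay with the lizard and the sparrow.  [the old quay: the gecko, the toad | the new quay: the beetle, the lizard, the sparrow]
6. Drover goes back to the old quay alone.  [the old quay: the gecko, the toad | the new quay: the beetle, the lizard, the sparrow]
7. Drover goes to the new quay with the gecko and the toad.  [the old quay: — | the new quay: the beetle, the gecko, the lizard, the sparrow, the toad]

7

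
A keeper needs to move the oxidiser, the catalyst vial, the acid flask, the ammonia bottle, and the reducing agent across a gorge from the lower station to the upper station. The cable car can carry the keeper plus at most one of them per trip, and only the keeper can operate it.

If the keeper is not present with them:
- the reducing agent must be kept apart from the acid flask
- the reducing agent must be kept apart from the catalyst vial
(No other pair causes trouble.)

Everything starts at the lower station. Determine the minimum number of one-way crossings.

Counting alone: the keeper can take at most 1 across per trip to the upper station, so moving all 5 needs at least 5 loaded trips out, with a return between consecutive ones — at least 9 crossings.
The safety rule pushes this higher. Following every safe sequence of crossings, the most of the 5 that can be at the upper station as the cable car arrives there on crossing 9 is 4 — never all 5.
So no plan with fewer than 11 crossings exists, and this one achieves 11:
1. Keeper goes to the upper station with the reducing agent.
2. Keeper goes back to the lower station alone.
3. Keeper goes to the upper station with the oxidiser.
4. Keeper goes back to the lower station alone.
5. Keeper goes to the upper station with the catalyst vial.
6. Keeper goes back to the lower station with the reducing agent.
7. Keeper goes to the upper station with the acid flask.
8. Keeper goes back to the lower station alone.
9. Keeper goes to the upper station with the ammonia bottle.
10. Keeper goes back to the lower station alone.
11. Keeper goes to the upper station with the reducing agent.

11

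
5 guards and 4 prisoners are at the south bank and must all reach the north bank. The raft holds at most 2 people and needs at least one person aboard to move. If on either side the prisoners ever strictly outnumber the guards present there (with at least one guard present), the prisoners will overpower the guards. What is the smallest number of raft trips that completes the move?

Counting alone: each trip to the north bank takes at most 2 across and each return brings at least 1 back, so after t trips out (and t−1 returns) at most 2t − (t−1) of the 9 are across; that first reaches 9 at t = 8, so at least 15 crossings are needed.
The plan below uses exactly 15 crossings, so it is optimal:
1. 2 prisoners → the north bank.  (the south bank: 5G 2P; the north bank: 0G 2P)
2. 1 prisoner ← the south bank.  (the south bank: 5G 3P; the north bank: 0G 1P)
3. 2 prisoners → the north bank.  (the south bank: 5G 1P; the north bank: 0G 3P)
4. 1 prisoner ← the south bank.  (the south bank: 5G 2P; the north bank: 0G 2P)
5. 2 guards → the north bank.  (the south bank: 3G 2P; the north bank: 2G 2P)
6. 1 prisoner ← the south bank.  (the south bank: 3G 3P; the north bank: 2G 1P)
7. 1 guard and 1 prisoner → the north bank.  (the south bank: 2G 2P; the north bank: 3G 2P)
8. 1 guard ← the south bank.  (the south bank: 3G 2P; the north bank: 2G 2P)
9. 1 guard and 1 prisoner → the north bank.  (the south bank: 2G 1P; the north bank: 3G 3P)
10. 1 prisoner ← the south bank.  (the south bank: 2G 2P; the north bank: 3G 2P)
11. 1 guard and 1 prisoner → the north bank.  (the south bank: 1G 1P; the north bank: 4G 3P)
12. 1 guard ← the south bank.  (the south bank: 2G 1P; the north bank: 3G 3P)
13. 1 guard and 1 prisoner → the north bank.  (the south bank: 1G 0P; the north bank: 4G 4P)
14. 1 prisoner ← the south bank.  (the south bank: 1G 1P; the north bank: 4G 3P)
15. 1 guard and 1 prisoner → the north bank.  (the south bank: 0G 0P; the north bank: 5G 4P)

15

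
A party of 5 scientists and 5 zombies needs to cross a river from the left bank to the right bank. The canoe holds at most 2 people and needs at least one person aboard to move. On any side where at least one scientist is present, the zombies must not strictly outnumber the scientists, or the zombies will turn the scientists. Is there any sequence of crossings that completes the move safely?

Following every safe sequence of crossings from the start, the most of the 10 that can be at the right bank as the canoe arrives there on crossings 1, 3, 5, 7 is 2, 3, 4, 5 respectively; the best ever achieved is 5 of 10.
From crossing 9 on, no configuration arises that was not already reachable earlier: only 13 distinct safe configurations (who is on which side, and where the canoe is) can ever be reached, none of them has everyone across, and every continuation just revisits them. They are: 0 scientists + 0 zombies across (canoe back at the start); 0 scientists + 1 zombie across (canoe there); 0 scientists + 1 zombie across (canoe back at the start); 0 scientists + 2 zombies across (canoe there); 0 scientists + 2 zombies across (canoe back at the start); 0 scientists + 3 zombies across (canoe there); 0 scientists + 3 zombies across (canoe back at the start); 0 scientists + 4 zombies across (canoe there); 0 scientists + 4 zombies across (canoe back at the start); 0 scientists + 5 zombies across (canoe there); 1 scientist + 1 zombie across (canoe there); 1 scientist + 1 zombie across (canoe back at the start); 2 scientists + 2 zombies across (canoe there). So no valid plan exists.

No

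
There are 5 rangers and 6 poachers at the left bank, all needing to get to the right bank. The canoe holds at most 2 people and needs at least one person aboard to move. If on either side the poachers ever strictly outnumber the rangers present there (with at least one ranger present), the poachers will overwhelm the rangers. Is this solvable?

The poachers already outnumber the rangers at the left bank before anyone moves, so the starting position itself is disallowed.

No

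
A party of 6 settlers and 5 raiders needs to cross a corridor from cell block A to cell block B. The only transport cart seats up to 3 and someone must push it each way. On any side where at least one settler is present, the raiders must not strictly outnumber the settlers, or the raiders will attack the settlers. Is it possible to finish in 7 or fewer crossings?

No

Counting alone: each trip to cell block B takes at most 3 across and each return brings at least 1 back, so after t trips out (and t−1 returns) at most 3t − (t−1) of the 11 are across; that first reaches 11 at t = 5, so at least 9 crossings are needed.
Since 7 < 9, 7 crossings cannot be enough. (The shortest complete plan in fact takes 9:)
1. 3 raiders → cell block B.  (cell block A: 6S 2R; cell block B: 0S 3R)
2. 1 raider ← cell block A.  (cell block A: 6S 3R; cell block B: 0S 2R)
3. 3 settlers → cell block B.  (cell block A: 3S 3R; cell block B: 3S 2R)
4. 1 settler ← cell block A.  (cell block A: 4S 3R; cell block B: 2S 2R)
5. 2 settlers and 1 raider → cell block B.  (cell block A: 2S 2R; cell block B: 4S 3R)
6. 1 settler ← cell block A.  (cell block A: 3S 2R; cell block B: 3S 3R)
7. 2 settlers and 1 raider → cell block B.  (cell block A: 1S 1R; cell block B: 5S 4R)
8. 1 settler ← cell block A.  (cell block A: 2S 1R; cell block B: 4S 4R)
9. 2 settlers and 1 raider → cell block B.  (cell block A: 0S 0R; cell block B: 6S 5R)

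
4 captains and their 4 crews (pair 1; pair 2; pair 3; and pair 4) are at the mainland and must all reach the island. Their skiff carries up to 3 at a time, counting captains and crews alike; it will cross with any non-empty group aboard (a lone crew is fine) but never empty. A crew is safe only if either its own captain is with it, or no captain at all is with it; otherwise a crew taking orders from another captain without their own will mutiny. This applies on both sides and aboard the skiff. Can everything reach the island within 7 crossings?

No

Counting alone: each trip to the island takes at most 3 across and each return brings at least 1 back, so after t trips out (and t−1 returns) at most 3t − (t−1) of the 8 are across; that first reaches 8 at t = 4, so at least 7 crossings are needed.
The safety rule pushes this higher. Following every safe sequence of crossings, the most of the 8 that can be at the island as the skiff arrives there on crossing 7 is 7 — never all 8.
So the move cannot be finished within 7 crossings. (The shortest complete plan takes 9:)
1. captain 1 and crew 1 cross → the island.
2. captain 1 crosses ← the mainland.
3. captain 1, captain 2, and crew 2 cross → the island.
4. captain 1 and crew 1 cross ← the mainland.
5. captain 1, captain 3, and captain 4 cross → the island.
6. crew 2 crosses ← the mainland.
7. crew 1 and crew 2 cross → the island.
8. crew 1 crosses ← the mainland.
9. crew 1, crew 3, and crew 4 cross → the island.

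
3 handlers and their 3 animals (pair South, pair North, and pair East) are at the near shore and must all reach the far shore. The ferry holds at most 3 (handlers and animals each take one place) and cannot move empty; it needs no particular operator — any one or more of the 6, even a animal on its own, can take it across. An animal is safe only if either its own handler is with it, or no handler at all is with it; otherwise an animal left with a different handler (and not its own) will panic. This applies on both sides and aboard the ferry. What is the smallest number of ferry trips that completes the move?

Counting alone: each trip to the far shore takes at most 3 across and each return brings at least 1 back, so after t trips out (and t−1 returns) at most 3t − (t−1) of the 6 are across; that first reaches 6 at t = 3, so at least 5 crossings are needed.
The plan below uses exactly 5 crossings, so it is optimal:
1. animal South and handler South cross → the far shore.
2. handler South crosses ← the near shore.
3. handler East, handler North, and handler South cross → the far shore.
4. animal South crosses ← the near shore.
5. animal East, animal North, and animal South cross → the far shore.

5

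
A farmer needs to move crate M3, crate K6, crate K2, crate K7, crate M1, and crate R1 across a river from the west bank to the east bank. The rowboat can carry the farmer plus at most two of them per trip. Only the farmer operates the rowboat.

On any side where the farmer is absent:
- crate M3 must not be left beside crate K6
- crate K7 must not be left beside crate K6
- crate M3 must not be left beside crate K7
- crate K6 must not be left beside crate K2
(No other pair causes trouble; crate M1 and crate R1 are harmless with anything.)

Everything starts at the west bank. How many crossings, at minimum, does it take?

9

Counting alone: the farmer can take at most 2 across per trip to the east bank, so moving all 6 needs at least 3 loaded trips out, with a return between consecutive ones — at least 5 crossings.
The safety rule pushes this higher. Following every safe sequence of crossings, the most of the 6 that can be at the east bank as the rowboat arrives there on crossings 5, 7 is 4, 5 respectively — never all 6.
So no plan with fewer than 9 crossings exists, and this one achieves 9:
1. Farmer goes to the east bank with crate K6 and crate M3.
2. Farmer goes back to the west bank with crate M3.
3. Farmer goes to the east bank with crate K2 and crate M3.
4. Farmer goes back to the west bank with crate K6.
5. Farmer goes to the east bank with crate K6 and crate M1.
6. Farmer goes back to the west bank with crate K6.
7. Farmer goes to the east bank with crate K6 and crate R1.
8. Farmer goes back to the west bank with crate K6.
9. Farmer goes to the east bank with crate K6 and crate K7.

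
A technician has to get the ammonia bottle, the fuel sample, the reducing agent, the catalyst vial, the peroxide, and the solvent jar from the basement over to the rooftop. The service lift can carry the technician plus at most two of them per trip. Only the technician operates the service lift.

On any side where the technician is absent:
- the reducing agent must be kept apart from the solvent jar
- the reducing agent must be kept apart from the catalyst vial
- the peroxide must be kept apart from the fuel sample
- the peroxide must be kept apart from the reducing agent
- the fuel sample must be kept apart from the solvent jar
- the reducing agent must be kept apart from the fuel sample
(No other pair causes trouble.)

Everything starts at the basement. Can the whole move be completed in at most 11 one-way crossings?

Yes — this plan uses 9 crossings (≤ 11):
1. Technician goes to the rooftop with the fuel sample and the reducing agent.
2. Technician goes back to the basement with the fuel sample.
3. Technician goes to the rooftop with the ammonia bottle and the fuel sample.
4. Technician goes back to the basement with the fuel sample.
5. Technician goes to the rooftop with the catalyst vial and the fuel sample.
6. Technician goes back to the basement with the reducing agent.
7. Technician goes to the rooftop with the peroxide and the solvent jar.
8. Technician goes back to the basement with the fuel sample.
9. Technician goes to the rooftop with the fuel sample and the reducing agent.

Yes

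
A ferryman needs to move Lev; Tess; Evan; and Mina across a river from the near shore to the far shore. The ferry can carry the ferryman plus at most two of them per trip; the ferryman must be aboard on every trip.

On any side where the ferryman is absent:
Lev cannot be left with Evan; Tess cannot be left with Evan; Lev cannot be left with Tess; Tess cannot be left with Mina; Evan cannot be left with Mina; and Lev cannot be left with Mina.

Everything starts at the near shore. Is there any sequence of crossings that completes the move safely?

No

Whatever the first load, the items left behind include a forbidden pair without the ferryman. No opening move is safe, so no plan exists.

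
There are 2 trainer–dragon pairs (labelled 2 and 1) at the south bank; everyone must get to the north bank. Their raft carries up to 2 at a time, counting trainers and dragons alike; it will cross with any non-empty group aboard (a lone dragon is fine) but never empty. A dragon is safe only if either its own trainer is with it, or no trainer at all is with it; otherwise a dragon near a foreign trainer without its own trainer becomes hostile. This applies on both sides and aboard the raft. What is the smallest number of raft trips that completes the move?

Counting alone: each trip to the north bank takes at most 2 across and each return brings at least 1 back, so after t trips out (and t−1 returns) at most 2t − (t−1) of the 4 are across; that first reaches 4 at t = 3, so at least 5 crossings are needed.
The plan below uses exactly 5 crossings, so it is optimal:
1. dragon 2 and trainer 2 cross → the north bank.
2. trainer 2 crosses ← the south bank.
3. trainer 1 and trainer 2 cross → the north bank.
4. trainer 1 crosses ← the south bank.
5. dragon 1 and trainer 1 cross → the north bank.

5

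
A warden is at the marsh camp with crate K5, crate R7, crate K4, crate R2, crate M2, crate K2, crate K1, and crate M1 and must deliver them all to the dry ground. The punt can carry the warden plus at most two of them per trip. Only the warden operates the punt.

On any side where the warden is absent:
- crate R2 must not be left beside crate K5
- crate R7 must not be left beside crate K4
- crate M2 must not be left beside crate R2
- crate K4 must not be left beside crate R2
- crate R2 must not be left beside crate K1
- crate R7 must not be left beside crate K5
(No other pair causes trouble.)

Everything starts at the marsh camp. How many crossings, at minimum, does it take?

Counting alone: the warden can take at most 2 across per trip to the dry ground, so moving all 8 needs at least 4 loaded trips out, with a return between consecutive ones — at least 7 crossings.
The safety rule pushes this higher. Following every safe sequence of crossings, the most of the 8 that can be at the dry ground as the punt arrives there on crossing 7 is 7 — never all 8.
So no plan with fewer than 9 crossings exists, and this one achieves 9:
1. Warden goes to the dry ground with crate R2 and crate R7.  [the marsh camp: crate K1, crate K2, crate K4, crate K5, crate M1, crate M2 | the dry ground: crate R2, crate R7]
2. Warden goes back to the marsh camp alone.  [the marsh camp: crate K1, crate K2, crate K4, crate K5, crate M1, crate M2 | the dry ground: crate R2, crate R7]
3. Warden goes to the dry ground with crate K4 and crate K5.  [the marsh camp: crate K1, crate K2, crate M1, crate M2 | the dry ground: crate K4, crate K5, crate R2, crate R7]
4. Warden goes back to the marsh camp with crate R2 and crate R7.  [the marsh camp: crate K1, crate K2, crate M1, crate M2, crate R2, crate R7 | the dry ground: crate K4, crate K5]
5. Warden goes to the dry ground with crate K1 and crate M2.  [the marsh camp: crate K2, crate M1, crate R2, crate R7 | the dry ground: crate K1, crate K4, crate K5, crate M2]
6. Warden goes back to the marsh camp alone.  [the marsh camp: crate K2, crate M1, crate R2, crate R7 | the dry ground: crate K1, crate K4, crate K5, crate M2]
7. Warden goes to the dry ground with crate K2 and crate M1.  [the marsh camp: crate R2, crate R7 | the dry ground: crate K1, crate K2, crate K4, crate K5, crate M1, crate M2]
8. Warden goes back to the marsh camp alone.  [the marsh camp: crate R2, crate R7 | the dry ground: crate K1, crate K2, crate K4, crate K5, crate M1, crate M2]
9. Warden goes to the dry ground with crate R2 and crate R7.  [the marsh camp: — | the dry ground: crate K1, crate K2, crate K4, crate K5, crate M1, crate M2, crate R2, crate R7]

9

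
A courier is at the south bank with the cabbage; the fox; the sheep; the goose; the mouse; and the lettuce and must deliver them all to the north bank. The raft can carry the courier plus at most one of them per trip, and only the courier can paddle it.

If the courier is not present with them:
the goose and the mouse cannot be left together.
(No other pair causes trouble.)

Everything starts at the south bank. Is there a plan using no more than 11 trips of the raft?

Yes — this plan uses 11 crossings (≤ 11):
1. Courier goes to the north bank with the goose.
2. Courier goes back to the south bank alone.
3. Courier goes to the north bank with the cabbage.
4. Courier goes back to the south bank alone.
5. Courier goes to the north bank with the fox.
6. Courier goes back to the south bank alone.
7. Courier goes to the north bank with the sheep.
8. Courier goes back to the south bank alone.
9. Courier goes to the north bank with the lettuce.
10. Courier goes back to the south bank alone.
11. Courier goes to the north bank with the mouse.

Yes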